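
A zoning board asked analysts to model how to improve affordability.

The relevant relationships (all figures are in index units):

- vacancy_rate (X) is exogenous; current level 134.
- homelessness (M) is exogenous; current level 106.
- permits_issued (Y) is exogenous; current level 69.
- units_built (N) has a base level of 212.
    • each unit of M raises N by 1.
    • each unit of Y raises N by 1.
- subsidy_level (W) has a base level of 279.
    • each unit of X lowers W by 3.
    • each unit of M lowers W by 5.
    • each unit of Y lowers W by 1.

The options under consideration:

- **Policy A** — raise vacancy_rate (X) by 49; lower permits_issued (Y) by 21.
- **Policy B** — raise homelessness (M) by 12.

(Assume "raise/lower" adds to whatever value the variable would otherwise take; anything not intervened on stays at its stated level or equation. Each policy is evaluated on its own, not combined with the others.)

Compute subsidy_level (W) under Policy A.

Policy A (X + 49, Y − 21):
  X = 134 + 49 = 183
  M = 106
  Y = 69 − 21 = 48
  W = 279 − 3·183 − 5·106 − 48 = -848

-848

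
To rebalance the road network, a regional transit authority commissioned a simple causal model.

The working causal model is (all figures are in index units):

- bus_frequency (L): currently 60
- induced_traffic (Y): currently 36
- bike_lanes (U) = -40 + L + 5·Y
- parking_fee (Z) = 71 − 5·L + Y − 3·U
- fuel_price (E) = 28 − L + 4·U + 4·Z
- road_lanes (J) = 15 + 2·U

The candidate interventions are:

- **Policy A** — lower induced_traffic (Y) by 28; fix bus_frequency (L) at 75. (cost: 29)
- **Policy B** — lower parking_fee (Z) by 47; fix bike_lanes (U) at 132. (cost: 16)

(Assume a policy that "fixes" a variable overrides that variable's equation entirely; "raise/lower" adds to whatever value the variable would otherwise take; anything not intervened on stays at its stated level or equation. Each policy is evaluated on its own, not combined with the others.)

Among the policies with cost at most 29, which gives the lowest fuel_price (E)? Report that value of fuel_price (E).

Policy A (Y − 28, L := 75):
  L = 75
  Y = 36 − 28 = 8
  U = -40 + 75 + 5·8 = 75
  Z = 71 − 5·75 + 8 − 3·75 = -521
  E = 28 − 75 + 4·75 + 4·(-521) = -1831
Policy B (Z − 47, U := 132):
  L = 60
  Y = 36
  U = 132
  Z = 71 − 5·60 + 36 − 3·132 (−47 from intervention) = -636
  E = 28 − 60 + 4·132 + 4·(-636) = -2048
Comparing — Policy A: E=-1831, Policy B: E=-2048. Lowest is -2048 (Policy B).

-2048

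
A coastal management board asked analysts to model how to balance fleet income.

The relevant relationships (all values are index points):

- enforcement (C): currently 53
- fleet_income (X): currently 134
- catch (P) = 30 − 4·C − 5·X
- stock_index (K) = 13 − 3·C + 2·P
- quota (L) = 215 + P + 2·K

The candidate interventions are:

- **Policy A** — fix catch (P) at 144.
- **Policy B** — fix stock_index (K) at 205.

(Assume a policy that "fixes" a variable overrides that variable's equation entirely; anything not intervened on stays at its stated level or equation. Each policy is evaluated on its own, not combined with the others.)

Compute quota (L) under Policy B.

Policy B (K := 205):
  C = 53
  X = 134
  P = 30 − 4·53 − 5·134 = -852
  K = 205
  L = 215 + (-852) + 2·205 = -227

-227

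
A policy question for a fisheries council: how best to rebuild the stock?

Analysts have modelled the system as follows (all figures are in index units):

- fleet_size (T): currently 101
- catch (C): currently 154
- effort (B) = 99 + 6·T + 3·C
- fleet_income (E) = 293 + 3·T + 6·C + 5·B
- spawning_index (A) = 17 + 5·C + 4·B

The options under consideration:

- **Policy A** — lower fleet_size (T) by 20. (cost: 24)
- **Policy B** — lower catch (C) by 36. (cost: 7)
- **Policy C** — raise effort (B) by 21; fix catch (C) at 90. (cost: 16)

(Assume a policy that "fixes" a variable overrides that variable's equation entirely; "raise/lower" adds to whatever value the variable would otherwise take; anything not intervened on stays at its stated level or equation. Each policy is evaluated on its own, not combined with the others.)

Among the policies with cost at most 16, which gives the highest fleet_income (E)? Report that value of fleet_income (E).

6599

Policy B (C − 36):
  T = 101
  C = 154 − 36 = 118
  B = 99 + 6·101 + 3·118 = 1059
  E = 293 + 3·101 + 6·118 + 5·1059 = 6599
Policy C (B + 21, C := 90):
  T = 101
  C = 90
  B = 99 + 6·101 + 3·90 (+21 from intervention) = 996
  E = 293 + 3·101 + 6·90 + 5·996 = 6116
Comparing — Policy B: E=6599, Policy C: E=6116. Highest is 6599 (Policy B).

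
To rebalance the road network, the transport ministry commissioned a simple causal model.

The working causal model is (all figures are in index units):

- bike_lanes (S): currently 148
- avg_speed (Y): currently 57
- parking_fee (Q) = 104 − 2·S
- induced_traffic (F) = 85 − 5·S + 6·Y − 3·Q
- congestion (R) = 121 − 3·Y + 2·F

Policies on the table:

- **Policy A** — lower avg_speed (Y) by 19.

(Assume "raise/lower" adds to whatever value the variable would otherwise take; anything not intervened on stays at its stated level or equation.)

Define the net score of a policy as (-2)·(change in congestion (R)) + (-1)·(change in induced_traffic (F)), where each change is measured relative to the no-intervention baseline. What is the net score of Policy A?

Baseline:
  S = 148
  Y = 57
  Q = 104 − 2·148 = -192
  F = 85 − 5·148 + 6·57 − 3·(-192) = 263
  R = 121 − 3·57 + 2·263 = 476
Policy A (Y − 19):
  S = 148
  Y = 57 − 19 = 38
  Q = 104 − 2·148 = -192
  F = 85 − 5·148 + 6·38 − 3·(-192) = 149
  R = 121 − 3·38 + 2·149 = 305
ΔR = 305 − 476 = -171; ΔF = 149 − 263 = -114
Score = (-2)·(-171) + (-1)·(-114) = 456

456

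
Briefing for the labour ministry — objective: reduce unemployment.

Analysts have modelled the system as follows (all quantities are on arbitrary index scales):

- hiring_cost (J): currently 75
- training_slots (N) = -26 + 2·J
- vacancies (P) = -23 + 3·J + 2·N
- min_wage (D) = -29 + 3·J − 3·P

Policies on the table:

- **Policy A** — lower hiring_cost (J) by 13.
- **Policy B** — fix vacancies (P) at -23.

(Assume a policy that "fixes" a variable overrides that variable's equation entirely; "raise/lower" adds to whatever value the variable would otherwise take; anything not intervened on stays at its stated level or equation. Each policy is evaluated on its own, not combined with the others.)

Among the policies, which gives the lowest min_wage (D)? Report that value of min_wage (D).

Policy A (J − 13):
  J = 75 − 13 = 62
  N = -26 + 2·62 = 98
  P = -23 + 3·62 + 2·98 = 359
  D = -29 + 3·62 − 3·359 = -920
Policy B (P := -23):
  J = 75
  N = -26 + 2·75 = 124
  P = -23
  D = -29 + 3·75 − 3·(-23) = 265
Comparing — Policy A: D=-920, Policy B: D=265. Lowest is -920 (Policy A).

-920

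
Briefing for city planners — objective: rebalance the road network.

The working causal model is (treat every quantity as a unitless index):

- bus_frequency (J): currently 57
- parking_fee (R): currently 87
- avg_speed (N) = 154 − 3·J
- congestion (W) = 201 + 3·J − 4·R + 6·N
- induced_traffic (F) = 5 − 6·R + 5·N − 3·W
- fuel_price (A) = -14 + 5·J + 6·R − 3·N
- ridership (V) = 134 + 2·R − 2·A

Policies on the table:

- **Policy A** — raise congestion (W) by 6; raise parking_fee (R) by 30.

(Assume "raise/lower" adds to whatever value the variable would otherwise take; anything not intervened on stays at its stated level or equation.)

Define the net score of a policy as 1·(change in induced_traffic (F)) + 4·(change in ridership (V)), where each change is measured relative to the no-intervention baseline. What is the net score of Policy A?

Baseline:
  J = 57
  R = 87
  N = 154 − 3·57 = -17
  W = 201 + 3·57 − 4·87 + 6·(-17) = -78
  F = 5 − 6·87 + 5·(-17) − 3·(-78) = -368
  A = -14 + 5·57 + 6·87 − 3·(-17) = 844
  V = 134 + 2·87 − 2·844 = -1380
Policy A (W + 6, R + 30):
  J = 57
  R = 87 + 30 = 117
  N = 154 − 3·57 = -17
  W = 201 + 3·57 − 4·117 + 6·(-17) (+6 from intervention) = -192
  F = 5 − 6·117 + 5·(-17) − 3·(-192) = -206
  A = -14 + 5·57 + 6·117 − 3·(-17) = 1024
  V = 134 + 2·117 − 2·1024 = -1680
ΔF = -206 − (-368) = 162; ΔV = -1680 − (-1380) = -300
Score = 1·162 + 4·(-300) = -1038

-1038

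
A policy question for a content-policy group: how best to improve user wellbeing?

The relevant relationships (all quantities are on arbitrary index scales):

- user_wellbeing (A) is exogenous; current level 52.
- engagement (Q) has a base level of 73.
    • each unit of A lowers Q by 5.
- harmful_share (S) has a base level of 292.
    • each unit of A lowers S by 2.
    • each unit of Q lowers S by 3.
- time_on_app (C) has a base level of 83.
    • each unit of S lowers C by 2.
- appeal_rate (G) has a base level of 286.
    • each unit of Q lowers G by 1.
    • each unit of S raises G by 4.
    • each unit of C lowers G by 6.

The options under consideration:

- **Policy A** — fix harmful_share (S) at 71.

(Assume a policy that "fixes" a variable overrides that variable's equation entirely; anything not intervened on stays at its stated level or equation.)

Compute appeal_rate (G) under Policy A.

Policy A (S := 71):
  A = 52
  Q = 73 − 5·52 = -187
  S = 71
  C = 83 − 2·71 = -59
  G = 286 − (-187) + 4·71 − 6·(-59) = 1111

1111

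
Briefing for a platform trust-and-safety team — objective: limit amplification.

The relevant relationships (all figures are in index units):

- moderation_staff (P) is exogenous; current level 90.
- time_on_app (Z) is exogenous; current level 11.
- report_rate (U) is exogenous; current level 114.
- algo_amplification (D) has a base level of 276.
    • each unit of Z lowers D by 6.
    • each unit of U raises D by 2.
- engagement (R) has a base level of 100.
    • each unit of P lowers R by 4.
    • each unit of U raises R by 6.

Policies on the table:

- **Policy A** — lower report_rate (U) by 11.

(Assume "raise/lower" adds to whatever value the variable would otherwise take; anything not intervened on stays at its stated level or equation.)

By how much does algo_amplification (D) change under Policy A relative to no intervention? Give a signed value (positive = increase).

Baseline:
  Z = 11
  U = 114
  D = 276 − 6·11 + 2·114 = 438
Policy A (U − 11):
  Z = 11
  U = 114 − 11 = 103
  D = 276 − 6·11 + 2·103 = 416
Change in D: 416 − 438 = -22

-22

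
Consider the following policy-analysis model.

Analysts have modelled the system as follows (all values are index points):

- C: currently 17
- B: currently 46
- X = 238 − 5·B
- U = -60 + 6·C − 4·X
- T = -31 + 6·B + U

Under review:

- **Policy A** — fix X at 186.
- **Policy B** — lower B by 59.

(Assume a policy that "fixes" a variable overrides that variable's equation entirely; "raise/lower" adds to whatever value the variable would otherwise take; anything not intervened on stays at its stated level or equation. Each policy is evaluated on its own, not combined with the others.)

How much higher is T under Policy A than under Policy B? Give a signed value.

822

Policy A (X := 186):
  C = 17
  B = 46
  X = 186
  U = -60 + 6·17 − 4·186 = -702
  T = -31 + 6·46 + (-702) = -457
Policy B (B − 59):
  C = 17
  B = 46 − 59 = -13
  X = 238 − 5·(-13) = 303
  U = -60 + 6·17 − 4·303 = -1170
  T = -31 + 6·(-13) + (-1170) = -1279
T: -457 − (-1279) = 822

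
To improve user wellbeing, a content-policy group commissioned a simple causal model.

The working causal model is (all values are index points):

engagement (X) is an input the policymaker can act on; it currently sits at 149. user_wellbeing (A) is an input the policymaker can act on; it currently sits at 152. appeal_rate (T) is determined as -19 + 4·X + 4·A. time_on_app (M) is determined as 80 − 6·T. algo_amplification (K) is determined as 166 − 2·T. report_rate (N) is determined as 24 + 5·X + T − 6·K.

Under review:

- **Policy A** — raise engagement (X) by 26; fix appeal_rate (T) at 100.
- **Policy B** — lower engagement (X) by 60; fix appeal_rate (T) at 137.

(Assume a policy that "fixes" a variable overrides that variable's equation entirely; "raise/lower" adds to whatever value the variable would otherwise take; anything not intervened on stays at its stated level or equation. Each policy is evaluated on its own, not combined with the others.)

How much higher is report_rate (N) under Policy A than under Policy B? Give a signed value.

-51

Policy A (X + 26, T := 100):
  X = 149 + 26 = 175
  A = 152
  T = 100
  K = 166 − 2·100 = -34
  N = 24 + 5·175 + 100 − 6·(-34) = 1203
Policy B (X − 60, T := 137):
  X = 149 − 60 = 89
  A = 152
  T = 137
  K = 166 − 2·137 = -108
  N = 24 + 5·89 + 137 − 6·(-108) = 1254
N: 1203 − 1254 = -51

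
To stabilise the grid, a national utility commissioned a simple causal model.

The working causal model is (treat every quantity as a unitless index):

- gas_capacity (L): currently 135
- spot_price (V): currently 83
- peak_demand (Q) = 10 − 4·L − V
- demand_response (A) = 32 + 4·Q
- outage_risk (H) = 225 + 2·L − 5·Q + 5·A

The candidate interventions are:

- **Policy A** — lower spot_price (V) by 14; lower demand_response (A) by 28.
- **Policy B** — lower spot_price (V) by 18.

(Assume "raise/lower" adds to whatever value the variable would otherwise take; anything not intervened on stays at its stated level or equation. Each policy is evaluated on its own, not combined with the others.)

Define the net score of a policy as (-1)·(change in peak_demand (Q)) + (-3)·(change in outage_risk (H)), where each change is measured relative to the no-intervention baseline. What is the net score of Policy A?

Baseline:
  L = 135
  V = 83
  Q = 10 − 4·135 − 83 = -613
  A = 32 + 4·(-613) = -2420
  H = 225 + 2·135 − 5·(-613) + 5·(-2420) = -8540
Policy A (V − 14, A − 28):
  L = 135
  V = 83 − 14 = 69
  Q = 10 − 4·135 − 69 = -599
  A = 32 + 4·(-599) (−28 from intervention) = -2392
  H = 225 + 2·135 − 5·(-599) + 5·(-2392) = -8470
ΔQ = -599 − (-613) = 14; ΔH = -8470 − (-8540) = 70
Score = (-1)·14 + (-3)·70 = -224

-224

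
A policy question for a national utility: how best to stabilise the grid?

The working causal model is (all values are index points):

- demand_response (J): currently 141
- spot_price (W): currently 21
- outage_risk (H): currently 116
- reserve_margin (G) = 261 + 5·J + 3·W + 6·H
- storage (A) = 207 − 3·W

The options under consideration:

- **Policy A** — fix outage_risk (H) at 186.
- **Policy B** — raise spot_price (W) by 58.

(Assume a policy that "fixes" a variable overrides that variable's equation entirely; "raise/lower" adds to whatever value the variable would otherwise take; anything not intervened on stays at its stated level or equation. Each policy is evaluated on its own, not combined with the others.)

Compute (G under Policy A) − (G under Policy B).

Policy A (H := 186):
  J = 141
  W = 21
  H = 186
  G = 261 + 5·141 + 3·21 + 6·186 = 2145
Policy B (W + 58):
  J = 141
  W = 21 + 58 = 79
  H = 116
  G = 261 + 5·141 + 3·79 + 6·116 = 1899
G: 2145 − 1899 = 246

246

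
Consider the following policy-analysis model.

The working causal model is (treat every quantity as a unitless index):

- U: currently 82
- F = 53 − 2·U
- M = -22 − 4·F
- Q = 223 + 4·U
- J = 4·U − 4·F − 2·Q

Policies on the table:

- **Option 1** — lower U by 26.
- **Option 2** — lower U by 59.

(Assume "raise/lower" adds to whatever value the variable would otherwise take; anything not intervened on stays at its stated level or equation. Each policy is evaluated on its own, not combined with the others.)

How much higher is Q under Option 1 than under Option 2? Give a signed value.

Option 1 (U − 26):
  U = 82 − 26 = 56
  Q = 223 + 4·56 = 447
Option 2 (U − 59):
  U = 82 − 59 = 23
  Q = 223 + 4·23 = 315
Q: 447 − 315 = 132

132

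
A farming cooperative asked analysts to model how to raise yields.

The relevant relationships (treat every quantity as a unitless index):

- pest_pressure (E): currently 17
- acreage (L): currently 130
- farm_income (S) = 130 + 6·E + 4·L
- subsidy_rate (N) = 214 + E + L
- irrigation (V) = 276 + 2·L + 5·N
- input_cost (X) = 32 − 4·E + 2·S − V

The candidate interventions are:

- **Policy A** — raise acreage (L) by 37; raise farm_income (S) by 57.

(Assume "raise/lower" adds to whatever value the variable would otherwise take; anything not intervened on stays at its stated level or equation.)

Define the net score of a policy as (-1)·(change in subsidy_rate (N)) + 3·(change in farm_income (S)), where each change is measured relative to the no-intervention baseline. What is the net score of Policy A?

578

Baseline:
  E = 17
  L = 130
  S = 130 + 6·17 + 4·130 = 752
  N = 214 + 17 + 130 = 361
Policy A (L + 37, S + 57):
  E = 17
  L = 130 + 37 = 167
  S = 130 + 6·17 + 4·167 (+57 from intervention) = 957
  N = 214 + 17 + 167 = 398
ΔN = 398 − 361 = 37; ΔS = 957 − 752 = 205
Score = (-1)·37 + 3·205 = 578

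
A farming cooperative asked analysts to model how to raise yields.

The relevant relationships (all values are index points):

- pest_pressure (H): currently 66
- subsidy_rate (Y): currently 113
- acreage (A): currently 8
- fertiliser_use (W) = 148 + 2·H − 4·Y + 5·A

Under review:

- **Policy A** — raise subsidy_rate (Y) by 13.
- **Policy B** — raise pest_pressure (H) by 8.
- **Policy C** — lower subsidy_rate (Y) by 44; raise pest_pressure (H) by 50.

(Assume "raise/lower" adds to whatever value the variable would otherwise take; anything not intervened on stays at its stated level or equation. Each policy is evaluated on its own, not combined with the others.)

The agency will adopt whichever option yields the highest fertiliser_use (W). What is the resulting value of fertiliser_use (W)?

144

Policy A (Y + 13):
  H = 66
  Y = 113 + 13 = 126
  A = 8
  W = 148 + 2·66 − 4·126 + 5·8 = -184
Policy B (H + 8):
  H = 66 + 8 = 74
  Y = 113
  A = 8
  W = 148 + 2·74 − 4·113 + 5·8 = -116
Policy C (Y − 44, H + 50):
  H = 66 + 50 = 116
  Y = 113 − 44 = 69
  A = 8
  W = 148 + 2·116 − 4·69 + 5·8 = 144
Comparing — Policy A: W=-184, Policy B: W=-116, Policy C: W=144. Highest is 144 (Policy C).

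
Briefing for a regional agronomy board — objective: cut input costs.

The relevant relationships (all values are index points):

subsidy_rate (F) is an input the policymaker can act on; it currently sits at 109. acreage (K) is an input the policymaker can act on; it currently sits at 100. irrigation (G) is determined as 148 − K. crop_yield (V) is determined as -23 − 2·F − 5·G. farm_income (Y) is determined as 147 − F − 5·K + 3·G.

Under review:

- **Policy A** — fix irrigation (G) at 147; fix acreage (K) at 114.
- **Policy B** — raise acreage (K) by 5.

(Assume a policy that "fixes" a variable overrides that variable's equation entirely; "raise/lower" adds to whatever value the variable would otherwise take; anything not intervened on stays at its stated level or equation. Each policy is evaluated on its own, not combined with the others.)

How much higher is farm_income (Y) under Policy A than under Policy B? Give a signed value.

Policy A (G := 147, K := 114):
  F = 109
  K = 114
  G = 147
  Y = 147 − 109 − 5·114 + 3·147 = -91
Policy B (K + 5):
  F = 109
  K = 100 + 5 = 105
  G = 148 − 105 = 43
  Y = 147 − 109 − 5·105 + 3·43 = -358
Y: -91 − (-358) = 267

267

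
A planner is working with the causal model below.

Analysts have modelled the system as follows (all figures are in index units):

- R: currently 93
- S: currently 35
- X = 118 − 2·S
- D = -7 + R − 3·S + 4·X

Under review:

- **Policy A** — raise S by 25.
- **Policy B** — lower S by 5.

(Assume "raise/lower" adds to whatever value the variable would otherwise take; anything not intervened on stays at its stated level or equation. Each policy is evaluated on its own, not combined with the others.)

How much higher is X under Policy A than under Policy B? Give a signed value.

Policy A (S + 25):
  S = 35 + 25 = 60
  X = 118 − 2·60 = -2
Policy B (S − 5):
  S = 35 − 5 = 30
  X = 118 − 2·30 = 58
X: -2 − 58 = -60

-60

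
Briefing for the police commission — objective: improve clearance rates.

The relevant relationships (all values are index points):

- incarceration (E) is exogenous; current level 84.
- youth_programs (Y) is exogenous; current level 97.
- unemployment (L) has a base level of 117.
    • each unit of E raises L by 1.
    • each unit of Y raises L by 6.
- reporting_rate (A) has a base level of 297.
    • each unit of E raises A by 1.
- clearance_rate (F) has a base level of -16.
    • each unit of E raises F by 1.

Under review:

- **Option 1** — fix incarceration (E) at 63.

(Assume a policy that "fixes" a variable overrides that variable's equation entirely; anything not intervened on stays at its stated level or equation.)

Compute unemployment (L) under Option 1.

762

Option 1 (E := 63):
  E = 63
  Y = 97
  L = 117 + 63 + 6·97 = 762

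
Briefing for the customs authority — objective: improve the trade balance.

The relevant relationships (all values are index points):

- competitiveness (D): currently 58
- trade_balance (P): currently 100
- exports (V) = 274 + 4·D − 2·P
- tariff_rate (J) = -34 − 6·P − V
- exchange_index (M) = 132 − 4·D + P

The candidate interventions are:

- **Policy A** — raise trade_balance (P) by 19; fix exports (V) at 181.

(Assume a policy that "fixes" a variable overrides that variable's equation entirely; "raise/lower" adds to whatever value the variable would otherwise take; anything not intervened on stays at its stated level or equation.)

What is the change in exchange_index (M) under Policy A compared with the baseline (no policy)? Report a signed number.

19

Baseline:
  D = 58
  P = 100
  M = 132 − 4·58 + 100 = 0
Policy A (P + 19, V := 181):
  D = 58
  P = 100 + 19 = 119
  M = 132 − 4·58 + 119 = 19
Change in M: 19 − 0 = 19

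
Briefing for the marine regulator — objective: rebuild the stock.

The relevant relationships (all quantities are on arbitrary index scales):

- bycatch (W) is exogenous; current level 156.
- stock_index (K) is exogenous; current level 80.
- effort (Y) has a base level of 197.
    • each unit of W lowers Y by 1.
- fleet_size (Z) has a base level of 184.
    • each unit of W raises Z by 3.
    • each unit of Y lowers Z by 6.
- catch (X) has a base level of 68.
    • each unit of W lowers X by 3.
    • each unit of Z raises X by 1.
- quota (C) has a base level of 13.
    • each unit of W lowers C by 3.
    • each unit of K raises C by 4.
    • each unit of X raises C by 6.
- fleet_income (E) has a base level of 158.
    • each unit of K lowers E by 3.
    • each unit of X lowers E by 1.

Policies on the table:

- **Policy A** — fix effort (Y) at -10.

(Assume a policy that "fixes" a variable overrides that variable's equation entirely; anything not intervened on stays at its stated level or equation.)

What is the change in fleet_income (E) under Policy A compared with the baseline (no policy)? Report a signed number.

-306

Baseline:
  W = 156
  K = 80
  Y = 197 − 156 = 41
  Z = 184 + 3·156 − 6·41 = 406
  X = 68 − 3·156 + 406 = 6
  E = 158 − 3·80 − 6 = -88
Policy A (Y := -10):
  W = 156
  K = 80
  Y = -10
  Z = 184 + 3·156 − 6·(-10) = 712
  X = 68 − 3·156 + 712 = 312
  E = 158 − 3·80 − 312 = -394
Change in E: -394 − (-88) = -306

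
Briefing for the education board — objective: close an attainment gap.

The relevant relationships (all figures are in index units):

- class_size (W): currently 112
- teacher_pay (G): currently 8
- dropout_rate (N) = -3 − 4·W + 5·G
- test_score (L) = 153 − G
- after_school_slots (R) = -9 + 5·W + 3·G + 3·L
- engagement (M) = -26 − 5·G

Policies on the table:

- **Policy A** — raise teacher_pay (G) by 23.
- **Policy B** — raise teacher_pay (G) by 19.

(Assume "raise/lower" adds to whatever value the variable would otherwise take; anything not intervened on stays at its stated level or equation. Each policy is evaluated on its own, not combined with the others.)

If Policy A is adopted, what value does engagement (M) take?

Policy A (G + 23):
  G = 8 + 23 = 31
  M = -26 − 5·31 = -181

-181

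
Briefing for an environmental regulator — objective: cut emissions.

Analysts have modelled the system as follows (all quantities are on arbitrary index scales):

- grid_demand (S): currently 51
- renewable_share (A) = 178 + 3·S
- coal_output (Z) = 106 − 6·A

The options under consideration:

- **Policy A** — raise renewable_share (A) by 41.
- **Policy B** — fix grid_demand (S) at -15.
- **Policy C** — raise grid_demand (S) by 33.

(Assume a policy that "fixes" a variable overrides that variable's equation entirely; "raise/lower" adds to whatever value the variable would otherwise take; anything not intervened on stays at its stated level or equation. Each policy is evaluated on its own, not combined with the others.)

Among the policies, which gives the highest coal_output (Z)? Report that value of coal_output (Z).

-692

Policy A (A + 41):
  S = 51
  A = 178 + 3·51 (+41 from intervention) = 372
  Z = 106 − 6·372 = -2126
Policy B (S := -15):
  S = -15
  A = 178 + 3·(-15) = 133
  Z = 106 − 6·133 = -692
Policy C (S + 33):
  S = 51 + 33 = 84
  A = 178 + 3·84 = 430
  Z = 106 − 6·430 = -2474
Comparing — Policy A: Z=-2126, Policy B: Z=-692, Policy C: Z=-2474. Highest is -692 (Policy B).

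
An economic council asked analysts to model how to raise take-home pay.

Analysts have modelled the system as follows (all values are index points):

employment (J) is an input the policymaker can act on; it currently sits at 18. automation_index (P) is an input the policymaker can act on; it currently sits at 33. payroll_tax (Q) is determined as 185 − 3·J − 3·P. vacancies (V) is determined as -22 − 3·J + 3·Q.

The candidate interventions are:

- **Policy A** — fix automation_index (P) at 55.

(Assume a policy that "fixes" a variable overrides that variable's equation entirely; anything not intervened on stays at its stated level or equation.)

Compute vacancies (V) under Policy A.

-178

Policy A (P := 55):
  J = 18
  P = 55
  Q = 185 − 3·18 − 3·55 = -34
  V = -22 − 3·18 + 3·(-34) = -178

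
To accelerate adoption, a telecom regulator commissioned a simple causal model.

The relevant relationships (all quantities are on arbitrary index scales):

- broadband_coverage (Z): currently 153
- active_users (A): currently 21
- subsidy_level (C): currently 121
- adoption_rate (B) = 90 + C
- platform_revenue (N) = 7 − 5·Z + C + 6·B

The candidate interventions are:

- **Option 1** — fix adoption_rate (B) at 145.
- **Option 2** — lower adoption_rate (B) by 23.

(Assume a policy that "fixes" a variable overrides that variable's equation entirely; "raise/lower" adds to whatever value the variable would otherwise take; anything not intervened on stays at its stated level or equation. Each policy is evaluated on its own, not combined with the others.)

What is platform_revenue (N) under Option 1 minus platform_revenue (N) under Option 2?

Option 1 (B := 145):
  Z = 153
  C = 121
  B = 145
  N = 7 − 5·153 + 121 + 6·145 = 233
Option 2 (B − 23):
  Z = 153
  C = 121
  B = 90 + 121 (−23 from intervention) = 188
  N = 7 − 5·153 + 121 + 6·188 = 491
N: 233 − 491 = -258

-258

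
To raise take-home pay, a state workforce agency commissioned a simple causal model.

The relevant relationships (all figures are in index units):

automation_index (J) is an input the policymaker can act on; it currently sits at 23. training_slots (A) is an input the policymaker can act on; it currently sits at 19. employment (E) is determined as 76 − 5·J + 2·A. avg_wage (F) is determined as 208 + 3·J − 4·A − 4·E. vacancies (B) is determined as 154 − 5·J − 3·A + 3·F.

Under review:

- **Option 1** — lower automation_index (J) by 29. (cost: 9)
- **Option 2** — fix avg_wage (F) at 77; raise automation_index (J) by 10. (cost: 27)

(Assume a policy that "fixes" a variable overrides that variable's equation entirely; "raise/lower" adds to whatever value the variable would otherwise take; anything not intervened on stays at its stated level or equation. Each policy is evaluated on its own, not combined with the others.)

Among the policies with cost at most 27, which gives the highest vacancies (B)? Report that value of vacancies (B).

163

Option 1 (J − 29):
  J = 23 − 29 = -6
  A = 19
  E = 76 − 5·(-6) + 2·19 = 144
  F = 208 + 3·(-6) − 4·19 − 4·144 = -462
  B = 154 − 5·(-6) − 3·19 + 3·(-462) = -1259
Option 2 (F := 77, J + 10):
  J = 23 + 10 = 33
  A = 19
  E = 76 − 5·33 + 2·19 = -51
  F = 77
  B = 154 − 5·33 − 3·19 + 3·77 = 163
Comparing — Option 1: B=-1259, Option 2: B=163. Highest is 163 (Option 2).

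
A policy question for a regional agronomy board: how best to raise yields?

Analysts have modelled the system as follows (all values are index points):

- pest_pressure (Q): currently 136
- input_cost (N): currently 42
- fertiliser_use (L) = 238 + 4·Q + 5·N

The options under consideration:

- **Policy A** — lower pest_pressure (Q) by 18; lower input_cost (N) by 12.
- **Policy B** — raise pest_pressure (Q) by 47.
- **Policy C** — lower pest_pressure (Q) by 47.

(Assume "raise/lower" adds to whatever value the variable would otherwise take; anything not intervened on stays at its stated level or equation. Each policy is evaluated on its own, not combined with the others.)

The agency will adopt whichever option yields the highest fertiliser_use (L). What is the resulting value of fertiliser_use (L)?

Policy A (Q − 18, N − 12):
  Q = 136 − 18 = 118
  N = 42 − 12 = 30
  L = 238 + 4·118 + 5·30 = 860
Policy B (Q + 47):
  Q = 136 + 47 = 183
  N = 42
  L = 238 + 4·183 + 5·42 = 1180
Policy C (Q − 47):
  Q = 136 − 47 = 89
  N = 42
  L = 238 + 4·89 + 5·42 = 804
Comparing — Policy A: L=860, Policy B: L=1180, Policy C: L=804. Highest is 1180 (Policy B).

1180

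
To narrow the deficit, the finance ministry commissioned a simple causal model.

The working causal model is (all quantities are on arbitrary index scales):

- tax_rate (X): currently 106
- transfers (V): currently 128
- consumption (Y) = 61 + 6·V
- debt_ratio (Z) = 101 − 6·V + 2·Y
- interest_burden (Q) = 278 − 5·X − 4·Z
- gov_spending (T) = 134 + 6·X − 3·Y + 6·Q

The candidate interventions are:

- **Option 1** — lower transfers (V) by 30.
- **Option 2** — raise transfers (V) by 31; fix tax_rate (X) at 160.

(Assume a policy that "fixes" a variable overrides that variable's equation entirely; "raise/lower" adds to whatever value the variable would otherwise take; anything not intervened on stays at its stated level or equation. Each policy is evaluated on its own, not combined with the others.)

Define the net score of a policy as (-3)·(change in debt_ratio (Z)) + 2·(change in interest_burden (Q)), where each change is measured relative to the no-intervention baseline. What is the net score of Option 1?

Baseline:
  X = 106
  V = 128
  Y = 61 + 6·128 = 829
  Z = 101 − 6·128 + 2·829 = 991
  Q = 278 − 5·106 − 4·991 = -4216
Option 1 (V − 30):
  X = 106
  V = 128 − 30 = 98
  Y = 61 + 6·98 = 649
  Z = 101 − 6·98 + 2·649 = 811
  Q = 278 − 5·106 − 4·811 = -3496
ΔZ = 811 − 991 = -180; ΔQ = -3496 − (-4216) = 720
Score = (-3)·(-180) + 2·720 = 1980

1980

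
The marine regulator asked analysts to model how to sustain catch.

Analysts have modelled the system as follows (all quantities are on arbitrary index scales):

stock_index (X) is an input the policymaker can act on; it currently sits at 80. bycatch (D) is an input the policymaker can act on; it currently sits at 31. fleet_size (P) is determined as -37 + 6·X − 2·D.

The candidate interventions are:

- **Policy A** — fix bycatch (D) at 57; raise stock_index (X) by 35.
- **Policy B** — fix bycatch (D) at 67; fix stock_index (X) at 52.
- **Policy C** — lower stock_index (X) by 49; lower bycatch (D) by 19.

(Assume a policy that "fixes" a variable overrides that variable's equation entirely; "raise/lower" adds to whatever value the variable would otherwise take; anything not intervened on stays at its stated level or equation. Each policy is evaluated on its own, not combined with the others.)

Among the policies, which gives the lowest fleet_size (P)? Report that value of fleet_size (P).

125

Policy A (D := 57, X + 35):
  X = 80 + 35 = 115
  D = 57
  P = -37 + 6·115 − 2·57 = 539
Policy B (D := 67, X := 52):
  X = 52
  D = 67
  P = -37 + 6·52 − 2·67 = 141
Policy C (X − 49, D − 19):
  X = 80 − 49 = 31
  D = 31 − 19 = 12
  P = -37 + 6·31 − 2·12 = 125
Comparing — Policy A: P=539, Policy B: P=141, Policy C: P=125. Lowest is 125 (Policy C).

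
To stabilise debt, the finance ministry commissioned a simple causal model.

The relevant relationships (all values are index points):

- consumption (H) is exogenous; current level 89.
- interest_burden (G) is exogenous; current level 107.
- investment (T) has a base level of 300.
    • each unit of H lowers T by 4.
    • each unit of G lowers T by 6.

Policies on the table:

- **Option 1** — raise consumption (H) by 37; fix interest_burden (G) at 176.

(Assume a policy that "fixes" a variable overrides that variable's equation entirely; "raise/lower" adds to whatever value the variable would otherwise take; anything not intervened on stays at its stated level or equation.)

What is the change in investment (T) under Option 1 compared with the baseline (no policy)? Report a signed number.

Baseline:
  H = 89
  G = 107
  T = 300 − 4·89 − 6·107 = -698
Option 1 (H + 37, G := 176):
  H = 89 + 37 = 126
  G = 176
  T = 300 − 4·126 − 6·176 = -1260
Change in T: -1260 − (-698) = -562

-562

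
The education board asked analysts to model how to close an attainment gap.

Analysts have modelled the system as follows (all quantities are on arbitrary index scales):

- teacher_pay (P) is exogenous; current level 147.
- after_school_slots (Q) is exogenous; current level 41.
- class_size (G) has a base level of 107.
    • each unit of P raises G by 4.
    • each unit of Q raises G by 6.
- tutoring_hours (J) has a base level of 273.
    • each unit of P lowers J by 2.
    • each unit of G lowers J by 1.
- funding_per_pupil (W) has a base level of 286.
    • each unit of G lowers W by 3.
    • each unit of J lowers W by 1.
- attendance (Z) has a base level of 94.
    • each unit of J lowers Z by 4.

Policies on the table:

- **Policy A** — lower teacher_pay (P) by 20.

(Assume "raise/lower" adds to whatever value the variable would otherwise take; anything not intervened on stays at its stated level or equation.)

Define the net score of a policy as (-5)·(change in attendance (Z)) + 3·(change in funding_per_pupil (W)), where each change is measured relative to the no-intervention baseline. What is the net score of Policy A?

2760

Baseline:
  P = 147
  Q = 41
  G = 107 + 4·147 + 6·41 = 941
  J = 273 − 2·147 − 941 = -962
  W = 286 − 3·941 − (-962) = -1575
  Z = 94 − 4·(-962) = 3942
Policy A (P − 20):
  P = 147 − 20 = 127
  Q = 41
  G = 107 + 4·127 + 6·41 = 861
  J = 273 − 2·127 − 861 = -842
  W = 286 − 3·861 − (-842) = -1455
  Z = 94 − 4·(-842) = 3462
ΔZ = 3462 − 3942 = -480; ΔW = -1455 − (-1575) = 120
Score = (-5)·(-480) + 3·120 = 2760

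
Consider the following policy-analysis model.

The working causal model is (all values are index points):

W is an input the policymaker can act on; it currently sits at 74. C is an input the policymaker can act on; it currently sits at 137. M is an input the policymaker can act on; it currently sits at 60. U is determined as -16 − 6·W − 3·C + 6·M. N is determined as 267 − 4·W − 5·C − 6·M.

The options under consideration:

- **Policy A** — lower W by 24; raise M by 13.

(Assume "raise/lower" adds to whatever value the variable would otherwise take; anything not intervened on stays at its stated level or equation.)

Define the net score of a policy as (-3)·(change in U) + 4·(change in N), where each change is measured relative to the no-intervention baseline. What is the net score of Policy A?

-594

Baseline:
  W = 74
  C = 137
  M = 60
  U = -16 − 6·74 − 3·137 + 6·60 = -511
  N = 267 − 4·74 − 5·137 − 6·60 = -1074
Policy A (W − 24, M + 13):
  W = 74 − 24 = 50
  C = 137
  M = 60 + 13 = 73
  U = -16 − 6·50 − 3·137 + 6·73 = -289
  N = 267 − 4·50 − 5·137 − 6·73 = -1056
ΔU = -289 − (-511) = 222; ΔN = -1056 − (-1074) = 18
Score = (-3)·222 + 4·18 = -594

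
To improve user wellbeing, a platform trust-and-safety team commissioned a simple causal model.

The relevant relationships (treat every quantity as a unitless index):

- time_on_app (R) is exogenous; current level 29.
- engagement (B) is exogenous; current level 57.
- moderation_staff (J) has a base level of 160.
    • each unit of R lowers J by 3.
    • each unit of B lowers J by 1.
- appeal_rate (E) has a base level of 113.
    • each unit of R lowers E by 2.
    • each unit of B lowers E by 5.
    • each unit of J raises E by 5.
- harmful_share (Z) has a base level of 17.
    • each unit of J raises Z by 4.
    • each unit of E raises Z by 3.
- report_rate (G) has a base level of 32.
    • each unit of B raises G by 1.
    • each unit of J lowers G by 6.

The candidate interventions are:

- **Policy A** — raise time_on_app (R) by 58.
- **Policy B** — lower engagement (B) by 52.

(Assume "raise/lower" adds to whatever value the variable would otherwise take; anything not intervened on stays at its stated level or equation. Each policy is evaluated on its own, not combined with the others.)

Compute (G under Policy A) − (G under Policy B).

1408

Policy A (R + 58):
  R = 29 + 58 = 87
  B = 57
  J = 160 − 3·87 − 57 = -158
  G = 32 + 57 − 6·(-158) = 1037
Policy B (B − 52):
  R = 29
  B = 57 − 52 = 5
  J = 160 − 3·29 − 5 = 68
  G = 32 + 5 − 6·68 = -371
G: 1037 − (-371) = 1408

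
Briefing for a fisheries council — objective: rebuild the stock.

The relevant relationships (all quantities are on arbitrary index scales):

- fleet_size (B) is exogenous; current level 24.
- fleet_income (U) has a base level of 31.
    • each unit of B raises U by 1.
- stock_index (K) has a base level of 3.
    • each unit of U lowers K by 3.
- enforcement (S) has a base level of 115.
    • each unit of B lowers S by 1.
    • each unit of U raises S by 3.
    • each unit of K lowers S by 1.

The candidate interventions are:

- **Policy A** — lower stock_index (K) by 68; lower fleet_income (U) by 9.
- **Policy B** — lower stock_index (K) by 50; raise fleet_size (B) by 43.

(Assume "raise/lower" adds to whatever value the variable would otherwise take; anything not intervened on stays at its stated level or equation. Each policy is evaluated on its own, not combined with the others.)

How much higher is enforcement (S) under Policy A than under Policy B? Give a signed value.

Policy A (K − 68, U − 9):
  B = 24
  U = 31 + 24 (−9 from intervention) = 46
  K = 3 − 3·46 (−68 from intervention) = -203
  S = 115 − 24 + 3·46 − (-203) = 432
Policy B (K − 50, B + 43):
  B = 24 + 43 = 67
  U = 31 + 67 = 98
  K = 3 − 3·98 (−50 from intervention) = -341
  S = 115 − 67 + 3·98 − (-341) = 683
S: 432 − 683 = -251

-251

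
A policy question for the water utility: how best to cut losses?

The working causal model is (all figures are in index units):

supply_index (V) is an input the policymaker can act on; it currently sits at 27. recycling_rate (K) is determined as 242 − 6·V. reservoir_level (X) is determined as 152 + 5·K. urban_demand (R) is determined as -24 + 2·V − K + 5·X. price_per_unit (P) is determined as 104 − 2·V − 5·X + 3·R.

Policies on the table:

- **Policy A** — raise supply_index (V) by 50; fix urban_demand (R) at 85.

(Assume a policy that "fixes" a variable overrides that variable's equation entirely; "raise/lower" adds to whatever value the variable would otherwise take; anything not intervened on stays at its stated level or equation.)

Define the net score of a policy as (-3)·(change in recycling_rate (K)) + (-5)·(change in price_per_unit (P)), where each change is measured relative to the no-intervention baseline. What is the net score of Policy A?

Baseline:
  V = 27
  K = 242 − 6·27 = 80
  X = 152 + 5·80 = 552
  R = -24 + 2·27 − 80 + 5·552 = 2710
  P = 104 − 2·27 − 5·552 + 3·2710 = 5420
Policy A (V + 50, R := 85):
  V = 27 + 50 = 77
  K = 242 − 6·77 = -220
  X = 152 + 5·(-220) = -948
  R = 85
  P = 104 − 2·77 − 5·(-948) + 3·85 = 4945
ΔK = -220 − 80 = -300; ΔP = 4945 − 5420 = -475
Score = (-3)·(-300) + (-5)·(-475) = 3275

3275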